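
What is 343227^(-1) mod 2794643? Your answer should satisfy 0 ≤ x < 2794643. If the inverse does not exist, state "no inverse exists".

gcd(2794643, 343227) by repeated division:
2794643 = 8*343227 + 48827
343227 = 7*48827 + 1438
48827 = 33*1438 + 1373
1438 = 1*1373 + 65
1373 = 21*65 + 8
65 = 8*8 + 1
8 = 8*1 + 0
Since gcd(343227, 2794643) = 1, back-substitute to write 1 as a combination:
1 = 65 − 8·8
1 = −8·1373 + 169·65
1 = 169·1438 − 177·1373
1 = −177·48827 + 6010·1438
1 = 6010·343227 − 42247·48827
1 = −42247·2794643 + 343986·343227
So 343227·343986 ≡ 1 (mod 2794643).

343986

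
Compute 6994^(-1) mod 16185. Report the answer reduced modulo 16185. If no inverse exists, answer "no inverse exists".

Euclidean algorithm on 16185, 6994:
16185 = 2·6994 + 2197
6994 = 3·2197 + 403
2197 = 5·403 + 182
403 = 2·182 + 39
182 = 4·39 + 26
39 = 1·26 + 13
26 = 2·13 + 0
Since gcd = 13 > 1, 6994 is not a unit mod 16185.

no inverse exists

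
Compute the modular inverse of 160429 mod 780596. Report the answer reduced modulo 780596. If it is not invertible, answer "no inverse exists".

190141

Extended Euclidean algorithm:
780596 = 4·160429 + 138880
160429 = 1·138880 + 21549
138880 = 6·21549 + 9586
21549 = 2·9586 + 2377
9586 = 4·2377 + 78
2377 = 30·78 + 37
78 = 2·37 + 4
37 = 9·4 + 1
4 = 4·1 + 0
The gcd is 1. Working backward:
1 = 37 − 9·4
1 = −9·78 + 19·37
1 = 19·2377 − 579·78
1 = −579·9586 + 2335·2377
1 = 2335·21549 − 5249·9586
1 = −5249·138880 + 33829·21549
1 = 33829·160429 − 39078·138880
1 = −39078·780596 + 190141·160429
So 160429·190141 ≡ 1 (mod 780596).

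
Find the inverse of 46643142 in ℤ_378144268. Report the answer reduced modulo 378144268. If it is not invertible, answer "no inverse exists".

no inverse exists

Compute gcd(46643142, 378144268):
378144268 = 8*46643142 + 4999132
46643142 = 9*4999132 + 1650954
4999132 = 3*1650954 + 46270
1650954 = 35*46270 + 31504
46270 = 1*31504 + 14766
31504 = 2*14766 + 1972
14766 = 7*1972 + 962
1972 = 2*962 + 48
962 = 20*48 + 2
48 = 24*2 + 0
The gcd is 2, not 1, hence no inverse exists.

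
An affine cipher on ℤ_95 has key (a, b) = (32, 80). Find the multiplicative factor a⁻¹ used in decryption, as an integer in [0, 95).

3

Extended Euclidean algorithm:
95 = 2*32 + 31
32 = 1*31 + 1
31 = 31*1 + 0
Since gcd(32, 95) = 1, back-substitute to write 1 as a combination:
1 = 32 − 31
1 = −95 + 3·32
So 32·3 ≡ 1 (mod 95).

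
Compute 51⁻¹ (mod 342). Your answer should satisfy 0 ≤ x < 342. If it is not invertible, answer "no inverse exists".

Compute gcd(51, 342):
342 = 6·51 + 36
51 = 1·36 + 15
36 = 2·15 + 6
15 = 2·6 + 3
6 = 2·3 + 0
gcd(51, 342) = 3 ≠ 1, so 51 has no multiplicative inverse modulo 342.

no inverse exists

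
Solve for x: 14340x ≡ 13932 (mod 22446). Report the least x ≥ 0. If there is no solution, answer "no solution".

First find gcd(14340, 22446):
22446 = 1*14340 + 8106
14340 = 1*8106 + 6234
8106 = 1*6234 + 1872
6234 = 3*1872 + 618
1872 = 3*618 + 18
618 = 34*18 + 6
18 = 3*6 + 0
gcd = 6 and 6 | 13932, so solutions exist. Divide through by 6: 2390x ≡ 2322 (mod 3741).
Now find 2390⁻¹ mod 3741:
3741 = 1×2390 + 1351
2390 = 1×1351 + 1039
1351 = 1×1039 + 312
1039 = 3×312 + 103
312 = 3×103 + 3
103 = 34×3 + 1
3 = 3×1 + 0
Back-substitute:
1 = 103 − 34·3
1 = −34·312 + 103·103
1 = 103·1039 − 343·312
1 = −343·1351 + 446·1039
1 = 446·2390 − 789·1351
1 = −789·3741 + 1235·2390
So 2390⁻¹ ≡ 1235 (mod 3741).
Then x ≡ 1235·2322 ≡ 2064 (mod 3741); the smallest non-negative solution is x = 2064.

2064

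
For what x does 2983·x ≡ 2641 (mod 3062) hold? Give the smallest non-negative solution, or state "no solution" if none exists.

First find gcd(2983, 3062):
3062 = 1×2983 + 79
2983 = 37×79 + 60
79 = 1×60 + 19
60 = 3×19 + 3
19 = 6×3 + 1
3 = 3×1 + 0
gcd = 1, so a unique solution mod 3062 exists.
Back-substitute for the Bézout coefficients:
1 = 19 − 6·3
1 = −6·60 + 19·19
1 = 19·79 − 25·60
1 = −25·2983 + 944·79
1 = 944·3062 − 969·2983
So 2983·(-969) ≡ 1 (mod 3062), giving 2983⁻¹ ≡ 2093.
x ≡ 2983⁻¹·2641 ≡ 2093·2641 ≡ 703 (mod 3062).

703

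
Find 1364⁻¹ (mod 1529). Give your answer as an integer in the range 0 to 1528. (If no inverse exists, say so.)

Euclidean algorithm on 1529, 1364:
1529 = 1*1364 + 165
1364 = 8*165 + 44
165 = 3*44 + 33
44 = 1*33 + 11
33 = 3*11 + 0
gcd(1364, 1529) = 11 ≠ 1, so 1364 has no multiplicative inverse modulo 1529.

no inverse exists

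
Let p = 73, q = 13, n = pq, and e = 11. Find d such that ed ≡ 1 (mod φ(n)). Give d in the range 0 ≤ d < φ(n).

707

φ(n) = (p−1)(q−1) = 72·12 = 864.
Need d with 11·d ≡ 1 (mod 864). Apply the extended Euclidean algorithm:
864 = 78*11 + 6
11 = 1*6 + 5
6 = 1*5 + 1
5 = 5*1 + 0
Back-substitute:
1 = 6 − 5
1 = −11 + 2·6
1 = 2·864 − 157·11
So 11·(-157) ≡ 1 (mod 864), hence d ≡ -157 ≡ 707 (mod 864).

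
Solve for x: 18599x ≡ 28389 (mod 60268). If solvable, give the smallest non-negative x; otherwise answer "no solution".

41903

First find gcd(18599, 60268):
60268 = 3*18599 + 4471
18599 = 4*4471 + 715
4471 = 6*715 + 181
715 = 3*181 + 172
181 = 1*172 + 9
172 = 19*9 + 1
9 = 9*1 + 0
gcd = 1, so a unique solution mod 60268 exists.
Back-substitute for the Bézout coefficients:
1 = 172 − 19·9
1 = −19·181 + 20·172
1 = 20·715 − 79·181
1 = −79·4471 + 494·715
1 = 494·18599 − 2055·4471
1 = −2055·60268 + 6659·18599
So 18599·(6659) ≡ 1 (mod 60268), giving 18599⁻¹ ≡ 6659.
x ≡ 18599⁻¹·28389 ≡ 6659·28389 ≡ 41903 (mod 60268).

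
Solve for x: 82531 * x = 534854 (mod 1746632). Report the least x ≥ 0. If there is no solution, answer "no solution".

552010

First find gcd(82531, 1746632):
1746632 = 21·82531 + 13481
82531 = 6·13481 + 1645
13481 = 8·1645 + 321
1645 = 5·321 + 40
321 = 8·40 + 1
40 = 40·1 + 0
gcd = 1, so a unique solution mod 1746632 exists.
Back-substitute for the Bézout coefficients:
1 = 321 − 8·40
1 = −8·1645 + 41·321
1 = 41·13481 − 336·1645
1 = −336·82531 + 2057·13481
1 = 2057·1746632 − 43533·82531
So 82531·(-43533) ≡ 1 (mod 1746632), giving 82531⁻¹ ≡ 1703099.
x ≡ 82531⁻¹·534854 ≡ 1703099·534854 ≡ 552010 (mod 1746632).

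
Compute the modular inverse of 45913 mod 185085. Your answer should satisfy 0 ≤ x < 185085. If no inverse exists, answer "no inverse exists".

Extended Euclidean algorithm:
185085 = 4·45913 + 1433
45913 = 32·1433 + 57
1433 = 25·57 + 8
57 = 7·8 + 1
8 = 8·1 + 0
Since gcd(45913, 185085) = 1, back-substitute to write 1 as a combination:
1 = 57 − 7·8
1 = −7·1433 + 176·57
1 = 176·45913 − 5639·1433
1 = −5639·185085 + 22732·45913
So 45913·22732 ≡ 1 (mod 185085).

22732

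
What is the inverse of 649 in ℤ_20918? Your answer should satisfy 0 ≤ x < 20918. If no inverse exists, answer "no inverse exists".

6833

Run Euclid on (20918, 649):
20918 = 32×649 + 150
649 = 4×150 + 49
150 = 3×49 + 3
49 = 16×3 + 1
3 = 3×1 + 0
gcd = 1, so the inverse exists. Back-substitute:
1 = 49 − 16·3
1 = −16·150 + 49·49
1 = 49·649 − 212·150
1 = −212·20918 + 6833·649
So 649·6833 ≡ 1 (mod 20918).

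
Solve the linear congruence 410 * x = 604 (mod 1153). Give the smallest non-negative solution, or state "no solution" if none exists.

907

First find gcd(410, 1153):
1153 = 2×410 + 333
410 = 1×333 + 77
333 = 4×77 + 25
77 = 3×25 + 2
25 = 12×2 + 1
2 = 2×1 + 0
gcd = 1, so a unique solution mod 1153 exists.
Back-substitute for the Bézout coefficients:
1 = 25 − 12·2
1 = −12·77 + 37·25
1 = 37·333 − 160·77
1 = −160·410 + 197·333
1 = 197·1153 − 554·410
So 410·(-554) ≡ 1 (mod 1153), giving 410⁻¹ ≡ 599.
x ≡ 410⁻¹·604 ≡ 599·604 ≡ 907 (mod 1153).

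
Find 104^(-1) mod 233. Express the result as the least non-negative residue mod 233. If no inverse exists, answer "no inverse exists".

177

Run Euclid on (233, 104):
233 = 2×104 + 25
104 = 4×25 + 4
25 = 6×4 + 1
4 = 4×1 + 0
Since gcd(104, 233) = 1, back-substitute to write 1 as a combination:
1 = 25 − 6·4
1 = −6·104 + 25·25
1 = 25·233 − 56·104
Hence 104⁻¹ ≡ -56 ≡ 177 (mod 233).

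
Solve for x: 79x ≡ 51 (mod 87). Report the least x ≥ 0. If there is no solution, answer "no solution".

First find gcd(79, 87):
87 = 1×79 + 8
79 = 9×8 + 7
8 = 1×7 + 1
7 = 7×1 + 0
gcd = 1, so a unique solution mod 87 exists.
Back-substitute for the Bézout coefficients:
1 = 8 − 7
1 = −79 + 10·8
1 = 10·87 − 11·79
So 79·(-11) ≡ 1 (mod 87), giving 79⁻¹ ≡ 76.
x ≡ 79⁻¹·51 ≡ 76·51 ≡ 48 (mod 87).

48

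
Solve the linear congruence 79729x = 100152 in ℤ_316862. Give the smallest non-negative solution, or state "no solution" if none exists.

19324

First find gcd(79729, 316862):
316862 = 3×79729 + 77675
79729 = 1×77675 + 2054
77675 = 37×2054 + 1677
2054 = 1×1677 + 377
1677 = 4×377 + 169
377 = 2×169 + 39
169 = 4×39 + 13
39 = 3×13 + 0
gcd = 13 and 13 | 100152, so solutions exist. Divide through by 13: 6133x ≡ 7704 (mod 24374).
Now find 6133⁻¹ mod 24374:
24374 = 3×6133 + 5975
6133 = 1×5975 + 158
5975 = 37×158 + 129
158 = 1×129 + 29
129 = 4×29 + 13
29 = 2×13 + 3
13 = 4×3 + 1
3 = 3×1 + 0
Back-substitute:
1 = 13 − 4·3
1 = −4·29 + 9·13
1 = 9·129 − 40·29
1 = −40·158 + 49·129
1 = 49·5975 − 1853·158
1 = −1853·6133 + 1902·5975
1 = 1902·24374 − 7559·6133
So 6133·(-7559) ≡ 1 (mod 24374), i.e. 6133⁻¹ ≡ 16815.
Then x ≡ 16815·7704 ≡ 19324 (mod 24374); the smallest non-negative solution is x = 19324.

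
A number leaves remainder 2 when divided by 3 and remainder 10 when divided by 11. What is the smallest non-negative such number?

32

Write x = 2 + 3·k. Then 3·k ≡ 10 − 2 ≡ 8 (mod 11).
Need 3⁻¹ mod 11. Extended Euclid on (11, 3):
11 = 3*3 + 2
3 = 1*2 + 1
2 = 2*1 + 0
Back-substitute:
1 = 3 − 2
1 = −11 + 4·3
3⁻¹ ≡ 4 (mod 11), so k ≡ 4·8 ≡ 10 (mod 11).
x = 2 + 3·10 = 32.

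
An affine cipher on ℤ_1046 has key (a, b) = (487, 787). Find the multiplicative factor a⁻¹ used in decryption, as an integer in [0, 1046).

799

Apply the Euclidean algorithm to 1046 and 487:
1046 = 2×487 + 72
487 = 6×72 + 55
72 = 1×55 + 17
55 = 3×17 + 4
17 = 4×4 + 1
4 = 4×1 + 0
The gcd is 1. Working backward:
1 = 17 − 4·4
1 = −4·55 + 13·17
1 = 13·72 − 17·55
1 = −17·487 + 115·72
1 = 115·1046 − 247·487
Thus 487·(-247) ≡ 1 (mod 1046); reducing, -247 mod 1046 = 799.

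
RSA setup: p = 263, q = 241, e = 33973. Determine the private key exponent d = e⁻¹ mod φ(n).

φ(n) = (p−1)(q−1) = 262·240 = 62880.
Need d with 33973·d ≡ 1 (mod 62880). Apply the extended Euclidean algorithm:
62880 = 1·33973 + 28907
33973 = 1·28907 + 5066
28907 = 5·5066 + 3577
5066 = 1·3577 + 1489
3577 = 2·1489 + 599
1489 = 2·599 + 291
599 = 2·291 + 17
291 = 17·17 + 2
17 = 8·2 + 1
2 = 2·1 + 0
Back-substitute:
1 = 17 − 8·2
1 = −8·291 + 137·17
1 = 137·599 − 282·291
1 = −282·1489 + 701·599
1 = 701·3577 − 1684·1489
1 = −1684·5066 + 2385·3577
1 = 2385·28907 − 13609·5066
1 = −13609·33973 + 15994·28907
1 = 15994·62880 − 29603·33973
So 33973·(-29603) ≡ 1 (mod 62880), hence d ≡ -29603 ≡ 33277 (mod 62880).

33277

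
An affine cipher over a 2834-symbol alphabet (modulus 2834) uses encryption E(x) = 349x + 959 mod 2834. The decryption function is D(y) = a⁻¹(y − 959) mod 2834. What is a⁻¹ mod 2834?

877

Apply the Euclidean algorithm to 2834 and 349:
2834 = 8·349 + 42
349 = 8·42 + 13
42 = 3·13 + 3
13 = 4·3 + 1
3 = 3·1 + 0
gcd = 1, so the inverse exists. Back-substitute:
1 = 13 − 4·3
1 = −4·42 + 13·13
1 = 13·349 − 108·42
1 = −108·2834 + 877·349
So 349·877 ≡ 1 (mod 2834).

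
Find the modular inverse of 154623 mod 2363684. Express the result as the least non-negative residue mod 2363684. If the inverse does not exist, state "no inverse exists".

Apply the Euclidean algorithm to 2363684 and 154623:
2363684 = 15·154623 + 44339
154623 = 3·44339 + 21606
44339 = 2·21606 + 1127
21606 = 19·1127 + 193
1127 = 5·193 + 162
193 = 1·162 + 31
162 = 5·31 + 7
31 = 4·7 + 3
7 = 2·3 + 1
3 = 3·1 + 0
The gcd is 1. Working backward:
1 = 7 − 2·3
1 = −2·31 + 9·7
1 = 9·162 − 47·31
1 = −47·193 + 56·162
1 = 56·1127 − 327·193
1 = −327·21606 + 6269·1127
1 = 6269·44339 − 12865·21606
1 = −12865·154623 + 44864·44339
1 = 44864·2363684 − 685825·154623
So 154623·(-685825) ≡ 1 (mod 2363684), and -685825 ≡ 1677859 (mod 2363684).

1677859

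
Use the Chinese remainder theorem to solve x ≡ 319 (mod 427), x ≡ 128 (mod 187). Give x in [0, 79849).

Write x = 319 + 427·k. Then 427·k ≡ 128 − 319 ≡ 183 (mod 187).
Need 427⁻¹ mod 187. Extended Euclid on (187, 53):
187 = 3·53 + 28
53 = 1·28 + 25
28 = 1·25 + 3
25 = 8·3 + 1
3 = 3·1 + 0
Back-substitute:
1 = 25 − 8·3
1 = −8·28 + 9·25
1 = 9·53 − 17·28
1 = −17·187 + 60·53
427⁻¹ ≡ 60 (mod 187), so k ≡ 60·183 ≡ 134 (mod 187).
x = 319 + 427·134 = 57537.

57537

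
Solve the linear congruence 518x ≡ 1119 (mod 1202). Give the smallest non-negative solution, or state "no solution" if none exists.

gcd(518, 1202):
1202 = 2·518 + 166
518 = 3·166 + 20
166 = 8·20 + 6
20 = 3·6 + 2
6 = 3·2 + 0
gcd = 2, but 2 ∤ 1119, so the congruence has no solution.

no solution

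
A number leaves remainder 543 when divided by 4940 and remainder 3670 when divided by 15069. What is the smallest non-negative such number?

Write x = 543 + 4940·k. Then 4940·k ≡ 3670 − 543 ≡ 3127 (mod 15069).
Need 4940⁻¹ mod 15069. Extended Euclid on (15069, 4940):
15069 = 3×4940 + 249
4940 = 19×249 + 209
249 = 1×209 + 40
209 = 5×40 + 9
40 = 4×9 + 4
9 = 2×4 + 1
4 = 4×1 + 0
Back-substitute:
1 = 9 − 2·4
1 = −2·40 + 9·9
1 = 9·209 − 47·40
1 = −47·249 + 56·209
1 = 56·4940 − 1111·249
1 = −1111·15069 + 3389·4940
4940⁻¹ ≡ 3389 (mod 15069), so k ≡ 3389·3127 ≡ 3896 (mod 15069).
x = 543 + 4940·3896 = 19246783.

19246783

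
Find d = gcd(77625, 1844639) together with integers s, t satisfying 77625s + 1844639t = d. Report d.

Repeated division:
1844639 = 23·77625 + 59264
77625 = 1·59264 + 18361
59264 = 3·18361 + 4181
18361 = 4·4181 + 1637
4181 = 2·1637 + 907
1637 = 1·907 + 730
907 = 1·730 + 177
730 = 4·177 + 22
177 = 8·22 + 1
22 = 22·1 + 0
gcd(77625, 1844639) = 1.
Express as a combination:
1 = 177 − 8·22
1 = −8·730 + 33·177
1 = 33·907 − 41·730
1 = −41·1637 + 74·907
1 = 74·4181 − 189·1637
1 = −189·18361 + 830·4181
1 = 830·59264 − 2679·18361
1 = −2679·77625 + 3509·59264
1 = 3509·1844639 − 83386·77625
So 1 = (3509)·1844639 + (-83386)·77625.

1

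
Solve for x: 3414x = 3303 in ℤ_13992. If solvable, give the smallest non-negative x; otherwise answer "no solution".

no solution

gcd(3414, 13992):
13992 = 4·3414 + 336
3414 = 10·336 + 54
336 = 6·54 + 12
54 = 4·12 + 6
12 = 2·6 + 0
gcd = 6, but 6 ∤ 3303, so the congruence has no solution.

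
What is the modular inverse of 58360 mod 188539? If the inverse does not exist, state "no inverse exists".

46718

Run Euclid on (188539, 58360):
188539 = 3×58360 + 13459
58360 = 4×13459 + 4524
13459 = 2×4524 + 4411
4524 = 1×4411 + 113
4411 = 39×113 + 4
113 = 28×4 + 1
4 = 4×1 + 0
The gcd is 1. Working backward:
1 = 113 − 28·4
1 = −28·4411 + 1093·113
1 = 1093·4524 − 1121·4411
1 = −1121·13459 + 3335·4524
1 = 3335·58360 − 14461·13459
1 = −14461·188539 + 46718·58360
So 58360·46718 ≡ 1 (mod 188539).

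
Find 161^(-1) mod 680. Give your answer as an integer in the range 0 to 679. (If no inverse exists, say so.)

321

gcd(680, 161) by repeated division:
680 = 4*161 + 36
161 = 4*36 + 17
36 = 2*17 + 2
17 = 8*2 + 1
2 = 2*1 + 0
Since gcd(161, 680) = 1, back-substitute to write 1 as a combination:
1 = 17 − 8·2
1 = −8·36 + 17·17
1 = 17·161 − 76·36
1 = −76·680 + 321·161
So 161·321 ≡ 1 (mod 680).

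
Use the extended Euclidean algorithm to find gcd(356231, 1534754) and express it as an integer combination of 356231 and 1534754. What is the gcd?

Apply Euclid's algorithm to 1534754 and 356231:
1534754 = 4×356231 + 109830
356231 = 3×109830 + 26741
109830 = 4×26741 + 2866
26741 = 9×2866 + 947
2866 = 3×947 + 25
947 = 37×25 + 22
25 = 1×22 + 3
22 = 7×3 + 1
3 = 3×1 + 0
gcd(356231, 1534754) = 1.
Working backward:
1 = 22 − 7·3
1 = −7·25 + 8·22
1 = 8·947 − 303·25
1 = −303·2866 + 917·947
1 = 917·26741 − 8556·2866
1 = −8556·109830 + 35141·26741
1 = 35141·356231 − 113979·109830
1 = −113979·1534754 + 491057·356231
So 1 = (-113979)·1534754 + (491057)·356231.

1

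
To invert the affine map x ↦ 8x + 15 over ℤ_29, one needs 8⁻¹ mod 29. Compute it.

Apply the Euclidean algorithm to 29 and 8:
29 = 3×8 + 5
8 = 1×5 + 3
5 = 1×3 + 2
3 = 1×2 + 1
2 = 2×1 + 0
Since gcd(8, 29) = 1, back-substitute to write 1 as a combination:
1 = 3 − 2
1 = −5 + 2·3
1 = 2·8 − 3·5
1 = −3·29 + 11·8
So 8·11 ≡ 1 (mod 29).

11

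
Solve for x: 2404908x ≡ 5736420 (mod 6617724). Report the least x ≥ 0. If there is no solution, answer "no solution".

First find gcd(2404908, 6617724):
6617724 = 2*2404908 + 1807908
2404908 = 1*1807908 + 597000
1807908 = 3*597000 + 16908
597000 = 35*16908 + 5220
16908 = 3*5220 + 1248
5220 = 4*1248 + 228
1248 = 5*228 + 108
228 = 2*108 + 12
108 = 9*12 + 0
gcd = 12 and 12 | 5736420, so solutions exist. Divide through by 12: 200409x ≡ 478035 (mod 551477).
Now find 200409⁻¹ mod 551477:
551477 = 2·200409 + 150659
200409 = 1·150659 + 49750
150659 = 3·49750 + 1409
49750 = 35·1409 + 435
1409 = 3·435 + 104
435 = 4·104 + 19
104 = 5·19 + 9
19 = 2·9 + 1
9 = 9·1 + 0
Back-substitute:
1 = 19 − 2·9
1 = −2·104 + 11·19
1 = 11·435 − 46·104
1 = −46·1409 + 149·435
1 = 149·49750 − 5261·1409
1 = −5261·150659 + 15932·49750
1 = 15932·200409 − 21193·150659
1 = −21193·551477 + 58318·200409
So 200409⁻¹ ≡ 58318 (mod 551477).
Then x ≡ 58318·478035 ≡ 331303 (mod 551477); the smallest non-negative solution is x = 331303.

331303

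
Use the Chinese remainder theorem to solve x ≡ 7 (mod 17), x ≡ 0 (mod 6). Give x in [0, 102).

Write x = 7 + 17·k. Then 17·k ≡ 0 − 7 ≡ 5 (mod 6).
Need 17⁻¹ mod 6. Extended Euclid on (6, 5):
6 = 1·5 + 1
5 = 5·1 + 0
Back-substitute:
1 = 6 − 5
17⁻¹ ≡ 5 (mod 6), so k ≡ 5·5 ≡ 1 (mod 6).
x = 7 + 17·1 = 24.

24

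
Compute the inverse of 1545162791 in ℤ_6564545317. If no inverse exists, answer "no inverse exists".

Apply the Euclidean algorithm to 6564545317 and 1545162791:
6564545317 = 4·1545162791 + 383894153
1545162791 = 4·383894153 + 9586179
383894153 = 40·9586179 + 446993
9586179 = 21·446993 + 199326
446993 = 2·199326 + 48341
199326 = 4·48341 + 5962
48341 = 8·5962 + 645
5962 = 9·645 + 157
645 = 4·157 + 17
157 = 9·17 + 4
17 = 4·4 + 1
4 = 4·1 + 0
Since gcd(1545162791, 6564545317) = 1, back-substitute to write 1 as a combination:
1 = 17 − 4·4
1 = −4·157 + 37·17
1 = 37·645 − 152·157
1 = −152·5962 + 1405·645
1 = 1405·48341 − 11392·5962
1 = −11392·199326 + 46973·48341
1 = 46973·446993 − 105338·199326
1 = −105338·9586179 + 2259071·446993
1 = 2259071·383894153 − 90468178·9586179
1 = −90468178·1545162791 + 364131783·383894153
1 = 364131783·6564545317 − 1546995310·1545162791
Hence 1545162791⁻¹ ≡ -1546995310 ≡ 5017550007 (mod 6564545317).

5017550007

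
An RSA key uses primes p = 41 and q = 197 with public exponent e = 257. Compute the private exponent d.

φ(n) = (p−1)(q−1) = 40·196 = 7840.
Need d with 257·d ≡ 1 (mod 7840). Apply the extended Euclidean algorithm:
7840 = 30×257 + 130
257 = 1×130 + 127
130 = 1×127 + 3
127 = 42×3 + 1
3 = 3×1 + 0
Back-substitute:
1 = 127 − 42·3
1 = −42·130 + 43·127
1 = 43·257 − 85·130
1 = −85·7840 + 2593·257
So 257·2593 ≡ 1 (mod 7840), hence d = 2593.

2593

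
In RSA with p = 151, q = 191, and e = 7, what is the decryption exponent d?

φ(n) = (p−1)(q−1) = 150·190 = 28500.
Need d with 7·d ≡ 1 (mod 28500). Apply the extended Euclidean algorithm:
28500 = 4071·7 + 3
7 = 2·3 + 1
3 = 3·1 + 0
Back-substitute:
1 = 7 − 2·3
1 = −2·28500 + 8143·7
So 7·8143 ≡ 1 (mod 28500), hence d = 8143.

8143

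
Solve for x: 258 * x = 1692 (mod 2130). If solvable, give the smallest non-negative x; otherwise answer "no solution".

279

First find gcd(258, 2130):
2130 = 8×258 + 66
258 = 3×66 + 60
66 = 1×60 + 6
60 = 10×6 + 0
gcd = 6 and 6 | 1692, so solutions exist. Divide through by 6: 43x ≡ 282 (mod 355).
Now find 43⁻¹ mod 355:
355 = 8*43 + 11
43 = 3*11 + 10
11 = 1*10 + 1
10 = 10*1 + 0
Back-substitute:
1 = 11 − 10
1 = −43 + 4·11
1 = 4·355 − 33·43
So 43·(-33) ≡ 1 (mod 355), i.e. 43⁻¹ ≡ 322.
Then x ≡ 322·282 ≡ 279 (mod 355); the smallest non-negative solution is x = 279.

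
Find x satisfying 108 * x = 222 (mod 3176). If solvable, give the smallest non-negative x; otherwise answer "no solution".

no solution

gcd(108, 3176):
3176 = 29*108 + 44
108 = 2*44 + 20
44 = 2*20 + 4
20 = 5*4 + 0
gcd = 4, but 4 ∤ 222, so the congruence has no solution.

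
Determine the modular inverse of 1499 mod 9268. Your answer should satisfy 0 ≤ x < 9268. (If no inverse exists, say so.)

Run Euclid on (9268, 1499):
9268 = 6·1499 + 274
1499 = 5·274 + 129
274 = 2·129 + 16
129 = 8·16 + 1
16 = 16·1 + 0
Since gcd(1499, 9268) = 1, back-substitute to write 1 as a combination:
1 = 129 − 8·16
1 = −8·274 + 17·129
1 = 17·1499 − 93·274
1 = −93·9268 + 575·1499
So 1499·575 ≡ 1 (mod 9268).

575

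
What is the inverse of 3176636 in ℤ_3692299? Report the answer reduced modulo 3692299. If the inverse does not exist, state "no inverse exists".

3244129

Extended Euclidean algorithm:
3692299 = 1*3176636 + 515663
3176636 = 6*515663 + 82658
515663 = 6*82658 + 19715
82658 = 4*19715 + 3798
19715 = 5*3798 + 725
3798 = 5*725 + 173
725 = 4*173 + 33
173 = 5*33 + 8
33 = 4*8 + 1
8 = 8*1 + 0
Since gcd(3176636, 3692299) = 1, back-substitute to write 1 as a combination:
1 = 33 − 4·8
1 = −4·173 + 21·33
1 = 21·725 − 88·173
1 = −88·3798 + 461·725
1 = 461·19715 − 2393·3798
1 = −2393·82658 + 10033·19715
1 = 10033·515663 − 62591·82658
1 = −62591·3176636 + 385579·515663
1 = 385579·3692299 − 448170·3176636
Hence 3176636⁻¹ ≡ -448170 ≡ 3244129 (mod 3692299).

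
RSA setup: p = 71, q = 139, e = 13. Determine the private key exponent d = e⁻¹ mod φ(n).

8917

φ(n) = (p−1)(q−1) = 70·138 = 9660.
Need d with 13·d ≡ 1 (mod 9660). Apply the extended Euclidean algorithm:
9660 = 743*13 + 1
13 = 13*1 + 0
Back-substitute:
1 = 9660 − 743·13
So 13·(-743) ≡ 1 (mod 9660), hence d ≡ -743 ≡ 8917 (mod 9660).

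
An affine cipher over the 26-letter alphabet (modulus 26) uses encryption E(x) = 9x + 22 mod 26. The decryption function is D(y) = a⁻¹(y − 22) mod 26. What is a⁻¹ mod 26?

Apply the Euclidean algorithm to 26 and 9:
26 = 2×9 + 8
9 = 1×8 + 1
8 = 8×1 + 0
gcd = 1, so the inverse exists. Back-substitute:
1 = 9 − 8
1 = −26 + 3·9
So 9·3 ≡ 1 (mod 26).

3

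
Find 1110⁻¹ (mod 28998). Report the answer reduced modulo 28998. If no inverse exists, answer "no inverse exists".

no inverse exists

Compute gcd(1110, 28998):
28998 = 26*1110 + 138
1110 = 8*138 + 6
138 = 23*6 + 0
Since gcd = 6 > 1, 1110 is not a unit mod 28998.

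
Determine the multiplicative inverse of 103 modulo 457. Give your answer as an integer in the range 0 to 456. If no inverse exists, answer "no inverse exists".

71

gcd(457, 103) by repeated division:
457 = 4*103 + 45
103 = 2*45 + 13
45 = 3*13 + 6
13 = 2*6 + 1
6 = 6*1 + 0
The gcd is 1. Working backward:
1 = 13 − 2·6
1 = −2·45 + 7·13
1 = 7·103 − 16·45
1 = −16·457 + 71·103
So 103·71 ≡ 1 (mod 457).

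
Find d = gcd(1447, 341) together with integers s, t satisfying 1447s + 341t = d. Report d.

Euclidean algorithm:
1447 = 4*341 + 83
341 = 4*83 + 9
83 = 9*9 + 2
9 = 4*2 + 1
2 = 2*1 + 0
gcd(1447, 341) = 1.
Back-substituting:
1 = 9 − 4·2
1 = −4·83 + 37·9
1 = 37·341 − 152·83
1 = −152·1447 + 645·341
So 1 = (-152)·1447 + (645)·341.

1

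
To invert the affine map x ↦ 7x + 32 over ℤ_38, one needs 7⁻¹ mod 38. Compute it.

11

Extended Euclidean algorithm:
38 = 5×7 + 3
7 = 2×3 + 1
3 = 3×1 + 0
Since gcd(7, 38) = 1, back-substitute to write 1 as a combination:
1 = 7 − 2·3
1 = −2·38 + 11·7
So 7·11 ≡ 1 (mod 38).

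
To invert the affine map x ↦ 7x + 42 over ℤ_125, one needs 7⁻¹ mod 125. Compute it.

18

gcd(125, 7) by repeated division:
125 = 17*7 + 6
7 = 1*6 + 1
6 = 6*1 + 0
gcd = 1, so the inverse exists. Back-substitute:
1 = 7 − 6
1 = −125 + 18·7
So 7·18 ≡ 1 (mod 125).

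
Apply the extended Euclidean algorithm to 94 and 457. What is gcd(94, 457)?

1

Euclidean algorithm:
457 = 4×94 + 81
94 = 1×81 + 13
81 = 6×13 + 3
13 = 4×3 + 1
3 = 3×1 + 0
gcd(94, 457) = 1.
Express as a combination:
1 = 13 − 4·3
1 = −4·81 + 25·13
1 = 25·94 − 29·81
1 = −29·457 + 141·94
So 1 = (-29)·457 + (141)·94.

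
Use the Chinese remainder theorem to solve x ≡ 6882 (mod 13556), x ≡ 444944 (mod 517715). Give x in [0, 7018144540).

2956597594

Write x = 6882 + 13556·k. Then 13556·k ≡ 444944 − 6882 ≡ 438062 (mod 517715).
Need 13556⁻¹ mod 517715. Extended Euclid on (517715, 13556):
517715 = 38·13556 + 2587
13556 = 5·2587 + 621
2587 = 4·621 + 103
621 = 6·103 + 3
103 = 34·3 + 1
3 = 3·1 + 0
Back-substitute:
1 = 103 − 34·3
1 = −34·621 + 205·103
1 = 205·2587 − 854·621
1 = −854·13556 + 4475·2587
1 = 4475·517715 − 170904·13556
13556⁻¹ ≡ 346811 (mod 517715), so k ≡ 346811·438062 ≡ 218102 (mod 517715).
x = 6882 + 13556·218102 = 2956597594.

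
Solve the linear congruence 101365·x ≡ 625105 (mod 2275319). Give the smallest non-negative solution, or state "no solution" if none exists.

First find gcd(101365, 2275319):
2275319 = 22×101365 + 45289
101365 = 2×45289 + 10787
45289 = 4×10787 + 2141
10787 = 5×2141 + 82
2141 = 26×82 + 9
82 = 9×9 + 1
9 = 9×1 + 0
gcd = 1, so a unique solution mod 2275319 exists.
Back-substitute for the Bézout coefficients:
1 = 82 − 9·9
1 = −9·2141 + 235·82
1 = 235·10787 − 1184·2141
1 = −1184·45289 + 4971·10787
1 = 4971·101365 − 11126·45289
1 = −11126·2275319 + 249743·101365
So 101365·(249743) ≡ 1 (mod 2275319), giving 101365⁻¹ ≡ 249743.
x ≡ 101365⁻¹·625105 ≡ 249743·625105 ≡ 1410787 (mod 2275319).

1410787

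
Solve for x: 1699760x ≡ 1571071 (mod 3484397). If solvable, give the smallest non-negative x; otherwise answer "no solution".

2315847

First find gcd(1699760, 3484397):
3484397 = 2×1699760 + 84877
1699760 = 20×84877 + 2220
84877 = 38×2220 + 517
2220 = 4×517 + 152
517 = 3×152 + 61
152 = 2×61 + 30
61 = 2×30 + 1
30 = 30×1 + 0
gcd = 1, so a unique solution mod 3484397 exists.
Back-substitute for the Bézout coefficients:
1 = 61 − 2·30
1 = −2·152 + 5·61
1 = 5·517 − 17·152
1 = −17·2220 + 73·517
1 = 73·84877 − 2791·2220
1 = −2791·1699760 + 55893·84877
1 = 55893·3484397 − 114577·1699760
So 1699760·(-114577) ≡ 1 (mod 3484397), giving 1699760⁻¹ ≡ 3369820.
x ≡ 1699760⁻¹·1571071 ≡ 3369820·1571071 ≡ 2315847 (mod 3484397).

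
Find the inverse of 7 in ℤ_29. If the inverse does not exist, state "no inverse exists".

gcd(29, 7) by repeated division:
29 = 4×7 + 1
7 = 7×1 + 0
The gcd is 1. Working backward:
1 = 29 − 4·7
Thus 7·(-4) ≡ 1 (mod 29); reducing, -4 mod 29 = 25.

25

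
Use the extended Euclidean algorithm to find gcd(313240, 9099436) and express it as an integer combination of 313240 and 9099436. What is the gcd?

4

Apply Euclid's algorithm to 9099436 and 313240:
9099436 = 29*313240 + 15476
313240 = 20*15476 + 3720
15476 = 4*3720 + 596
3720 = 6*596 + 144
596 = 4*144 + 20
144 = 7*20 + 4
20 = 5*4 + 0
gcd(313240, 9099436) = 4.
Working backward:
4 = 144 − 7·20
4 = −7·596 + 29·144
4 = 29·3720 − 181·596
4 = −181·15476 + 753·3720
4 = 753·313240 − 15241·15476
4 = −15241·9099436 + 442742·313240
So 4 = (-15241)·9099436 + (442742)·313240.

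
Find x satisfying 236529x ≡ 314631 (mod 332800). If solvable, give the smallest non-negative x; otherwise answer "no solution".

First find gcd(236529, 332800):
332800 = 1*236529 + 96271
236529 = 2*96271 + 43987
96271 = 2*43987 + 8297
43987 = 5*8297 + 2502
8297 = 3*2502 + 791
2502 = 3*791 + 129
791 = 6*129 + 17
129 = 7*17 + 10
17 = 1*10 + 7
10 = 1*7 + 3
7 = 2*3 + 1
3 = 3*1 + 0
gcd = 1, so a unique solution mod 332800 exists.
Back-substitute for the Bézout coefficients:
1 = 7 − 2·3
1 = −2·10 + 3·7
1 = 3·17 − 5·10
1 = −5·129 + 38·17
1 = 38·791 − 233·129
1 = −233·2502 + 737·791
1 = 737·8297 − 2444·2502
1 = −2444·43987 + 12957·8297
1 = 12957·96271 − 28358·43987
1 = −28358·236529 + 69673·96271
1 = 69673·332800 − 98031·236529
So 236529·(-98031) ≡ 1 (mod 332800), giving 236529⁻¹ ≡ 234769.
x ≡ 236529⁻¹·314631 ≡ 234769·314631 ≡ 312439 (mod 332800).

312439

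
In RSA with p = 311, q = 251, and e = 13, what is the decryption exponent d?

65577

φ(n) = (p−1)(q−1) = 310·250 = 77500.
Need d with 13·d ≡ 1 (mod 77500). Apply the extended Euclidean algorithm:
77500 = 5961*13 + 7
13 = 1*7 + 6
7 = 1*6 + 1
6 = 6*1 + 0
Back-substitute:
1 = 7 − 6
1 = −13 + 2·7
1 = 2·77500 − 11923·13
So 13·(-11923) ≡ 1 (mod 77500), hence d ≡ -11923 ≡ 65577 (mod 77500).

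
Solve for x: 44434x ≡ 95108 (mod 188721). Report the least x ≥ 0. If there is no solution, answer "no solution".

First find gcd(44434, 188721):
188721 = 4*44434 + 10985
44434 = 4*10985 + 494
10985 = 22*494 + 117
494 = 4*117 + 26
117 = 4*26 + 13
26 = 2*13 + 0
gcd = 13 and 13 | 95108, so solutions exist. Divide through by 13: 3418x ≡ 7316 (mod 14517).
Now find 3418⁻¹ mod 14517:
14517 = 4·3418 + 845
3418 = 4·845 + 38
845 = 22·38 + 9
38 = 4·9 + 2
9 = 4·2 + 1
2 = 2·1 + 0
Back-substitute:
1 = 9 − 4·2
1 = −4·38 + 17·9
1 = 17·845 − 378·38
1 = −378·3418 + 1529·845
1 = 1529·14517 − 6494·3418
So 3418·(-6494) ≡ 1 (mod 14517), i.e. 3418⁻¹ ≡ 8023.
Then x ≡ 8023·7316 ≡ 4037 (mod 14517); the smallest non-negative solution is x = 4037.

4037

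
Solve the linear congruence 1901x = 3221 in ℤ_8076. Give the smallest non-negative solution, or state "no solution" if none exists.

First find gcd(1901, 8076):
8076 = 4·1901 + 472
1901 = 4·472 + 13
472 = 36·13 + 4
13 = 3·4 + 1
4 = 4·1 + 0
gcd = 1, so a unique solution mod 8076 exists.
Back-substitute for the Bézout coefficients:
1 = 13 − 3·4
1 = −3·472 + 109·13
1 = 109·1901 − 439·472
1 = −439·8076 + 1865·1901
So 1901·(1865) ≡ 1 (mod 8076), giving 1901⁻¹ ≡ 1865.
x ≡ 1901⁻¹·3221 ≡ 1865·3221 ≡ 6697 (mod 8076).

6697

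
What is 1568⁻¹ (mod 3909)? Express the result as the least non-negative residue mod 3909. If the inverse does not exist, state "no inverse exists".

1244

Extended Euclidean algorithm:
3909 = 2*1568 + 773
1568 = 2*773 + 22
773 = 35*22 + 3
22 = 7*3 + 1
3 = 3*1 + 0
The gcd is 1. Working backward:
1 = 22 − 7·3
1 = −7·773 + 246·22
1 = 246·1568 − 499·773
1 = −499·3909 + 1244·1568
So 1568·1244 ≡ 1 (mod 3909).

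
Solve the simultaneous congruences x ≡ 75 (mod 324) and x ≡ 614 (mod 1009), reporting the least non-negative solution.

74271

Write x = 75 + 324·k. Then 324·k ≡ 614 − 75 ≡ 539 (mod 1009).
Need 324⁻¹ mod 1009. Extended Euclid on (1009, 324):
1009 = 3*324 + 37
324 = 8*37 + 28
37 = 1*28 + 9
28 = 3*9 + 1
9 = 9*1 + 0
Back-substitute:
1 = 28 − 3·9
1 = −3·37 + 4·28
1 = 4·324 − 35·37
1 = −35·1009 + 109·324
324⁻¹ ≡ 109 (mod 1009), so k ≡ 109·539 ≡ 229 (mod 1009).
x = 75 + 324·229 = 74271.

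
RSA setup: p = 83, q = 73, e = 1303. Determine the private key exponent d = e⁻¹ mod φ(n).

φ(n) = (p−1)(q−1) = 82·72 = 5904.
Need d with 1303·d ≡ 1 (mod 5904). Apply the extended Euclidean algorithm:
5904 = 4*1303 + 692
1303 = 1*692 + 611
692 = 1*611 + 81
611 = 7*81 + 44
81 = 1*44 + 37
44 = 1*37 + 7
37 = 5*7 + 2
7 = 3*2 + 1
2 = 2*1 + 0
Back-substitute:
1 = 7 − 3·2
1 = −3·37 + 16·7
1 = 16·44 − 19·37
1 = −19·81 + 35·44
1 = 35·611 − 264·81
1 = −264·692 + 299·611
1 = 299·1303 − 563·692
1 = −563·5904 + 2551·1303
So 1303·2551 ≡ 1 (mod 5904), hence d = 2551.

2551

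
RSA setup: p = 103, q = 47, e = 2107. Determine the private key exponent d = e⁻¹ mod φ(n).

2719

φ(n) = (p−1)(q−1) = 102·46 = 4692.
Need d with 2107·d ≡ 1 (mod 4692). Apply the extended Euclidean algorithm:
4692 = 2×2107 + 478
2107 = 4×478 + 195
478 = 2×195 + 88
195 = 2×88 + 19
88 = 4×19 + 12
19 = 1×12 + 7
12 = 1×7 + 5
7 = 1×5 + 2
5 = 2×2 + 1
2 = 2×1 + 0
Back-substitute:
1 = 5 − 2·2
1 = −2·7 + 3·5
1 = 3·12 − 5·7
1 = −5·19 + 8·12
1 = 8·88 − 37·19
1 = −37·195 + 82·88
1 = 82·478 − 201·195
1 = −201·2107 + 886·478
1 = 886·4692 − 1973·2107
So 2107·(-1973) ≡ 1 (mod 4692), hence d ≡ -1973 ≡ 2719 (mod 4692).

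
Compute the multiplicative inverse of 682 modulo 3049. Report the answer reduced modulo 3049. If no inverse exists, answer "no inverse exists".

Run Euclid on (3049, 682):
3049 = 4·682 + 321
682 = 2·321 + 40
321 = 8·40 + 1
40 = 40·1 + 0
gcd = 1, so the inverse exists. Back-substitute:
1 = 321 − 8·40
1 = −8·682 + 17·321
1 = 17·3049 − 76·682
Hence 682⁻¹ ≡ -76 ≡ 2973 (mod 3049).

2973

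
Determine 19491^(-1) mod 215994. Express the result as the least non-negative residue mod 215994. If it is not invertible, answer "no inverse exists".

no inverse exists

Compute gcd(19491, 215994):
215994 = 11·19491 + 1593
19491 = 12·1593 + 375
1593 = 4·375 + 93
375 = 4·93 + 3
93 = 31·3 + 0
Since gcd = 3 > 1, 19491 is not a unit mod 215994.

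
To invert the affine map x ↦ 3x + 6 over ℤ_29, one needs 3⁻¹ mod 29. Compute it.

Run Euclid on (29, 3):
29 = 9×3 + 2
3 = 1×2 + 1
2 = 2×1 + 0
The gcd is 1. Working backward:
1 = 3 − 2
1 = −29 + 10·3
So 3·10 ≡ 1 (mod 29).

10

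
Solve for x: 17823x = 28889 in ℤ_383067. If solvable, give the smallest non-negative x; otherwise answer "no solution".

gcd(17823, 383067):
383067 = 21·17823 + 8784
17823 = 2·8784 + 255
8784 = 34·255 + 114
255 = 2·114 + 27
114 = 4·27 + 6
27 = 4·6 + 3
6 = 2·3 + 0
gcd = 3, but 3 ∤ 28889, so the congruence has no solution.

no solution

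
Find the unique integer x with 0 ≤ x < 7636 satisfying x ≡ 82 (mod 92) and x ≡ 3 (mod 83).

Write x = 82 + 92·k. Then 92·k ≡ 3 − 82 ≡ 4 (mod 83).
Need 92⁻¹ mod 83. Extended Euclid on (83, 9):
83 = 9·9 + 2
9 = 4·2 + 1
2 = 2·1 + 0
Back-substitute:
1 = 9 − 4·2
1 = −4·83 + 37·9
92⁻¹ ≡ 37 (mod 83), so k ≡ 37·4 ≡ 65 (mod 83).
x = 82 + 92·65 = 6062.

6062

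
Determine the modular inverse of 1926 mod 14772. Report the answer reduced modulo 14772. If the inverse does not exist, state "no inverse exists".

no inverse exists

Compute gcd(1926, 14772):
14772 = 7×1926 + 1290
1926 = 1×1290 + 636
1290 = 2×636 + 18
636 = 35×18 + 6
18 = 3×6 + 0
Since gcd = 6 > 1, 1926 is not a unit mod 14772.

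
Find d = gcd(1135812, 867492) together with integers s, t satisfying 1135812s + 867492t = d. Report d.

Apply Euclid's algorithm to 1135812 and 867492:
1135812 = 1×867492 + 268320
867492 = 3×268320 + 62532
268320 = 4×62532 + 18192
62532 = 3×18192 + 7956
18192 = 2×7956 + 2280
7956 = 3×2280 + 1116
2280 = 2×1116 + 48
1116 = 23×48 + 12
48 = 4×12 + 0
gcd(1135812, 867492) = 12.
Express as a combination:
12 = 1116 − 23·48
12 = −23·2280 + 47·1116
12 = 47·7956 − 164·2280
12 = −164·18192 + 375·7956
12 = 375·62532 − 1289·18192
12 = −1289·268320 + 5531·62532
12 = 5531·867492 − 17882·268320
12 = −17882·1135812 + 23413·867492
So 12 = (-17882)·1135812 + (23413)·867492.

12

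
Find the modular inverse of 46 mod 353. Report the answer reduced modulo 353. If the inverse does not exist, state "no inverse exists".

Apply the Euclidean algorithm to 353 and 46:
353 = 7·46 + 31
46 = 1·31 + 15
31 = 2·15 + 1
15 = 15·1 + 0
Since gcd(46, 353) = 1, back-substitute to write 1 as a combination:
1 = 31 − 2·15
1 = −2·46 + 3·31
1 = 3·353 − 23·46
Hence 46⁻¹ ≡ -23 ≡ 330 (mod 353).

330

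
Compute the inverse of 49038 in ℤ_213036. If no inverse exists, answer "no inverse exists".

no inverse exists

Euclidean algorithm on 213036, 49038:
213036 = 4·49038 + 16884
49038 = 2·16884 + 15270
16884 = 1·15270 + 1614
15270 = 9·1614 + 744
1614 = 2·744 + 126
744 = 5·126 + 114
126 = 1·114 + 12
114 = 9·12 + 6
12 = 2·6 + 0
The gcd is 6, not 1, hence no inverse exists.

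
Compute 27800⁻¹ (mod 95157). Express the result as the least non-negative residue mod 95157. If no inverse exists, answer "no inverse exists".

gcd(95157, 27800) by repeated division:
95157 = 3*27800 + 11757
27800 = 2*11757 + 4286
11757 = 2*4286 + 3185
4286 = 1*3185 + 1101
3185 = 2*1101 + 983
1101 = 1*983 + 118
983 = 8*118 + 39
118 = 3*39 + 1
39 = 39*1 + 0
gcd = 1, so the inverse exists. Back-substitute:
1 = 118 − 3·39
1 = −3·983 + 25·118
1 = 25·1101 − 28·983
1 = −28·3185 + 81·1101
1 = 81·4286 − 109·3185
1 = −109·11757 + 299·4286
1 = 299·27800 − 707·11757
1 = −707·95157 + 2420·27800
So 27800·2420 ≡ 1 (mod 95157).

2420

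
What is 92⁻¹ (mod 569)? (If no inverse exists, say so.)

gcd(569, 92) by repeated division:
569 = 6*92 + 17
92 = 5*17 + 7
17 = 2*7 + 3
7 = 2*3 + 1
3 = 3*1 + 0
gcd = 1, so the inverse exists. Back-substitute:
1 = 7 − 2·3
1 = −2·17 + 5·7
1 = 5·92 − 27·17
1 = −27·569 + 167·92
So 92·167 ≡ 1 (mod 569).

167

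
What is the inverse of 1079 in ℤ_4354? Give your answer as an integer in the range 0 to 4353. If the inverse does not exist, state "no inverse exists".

gcd(4354, 1079) by repeated division:
4354 = 4×1079 + 38
1079 = 28×38 + 15
38 = 2×15 + 8
15 = 1×8 + 7
8 = 1×7 + 1
7 = 7×1 + 0
The gcd is 1. Working backward:
1 = 8 − 7
1 = −15 + 2·8
1 = 2·38 − 5·15
1 = −5·1079 + 142·38
1 = 142·4354 − 573·1079
Hence 1079⁻¹ ≡ -573 ≡ 3781 (mod 4354).

3781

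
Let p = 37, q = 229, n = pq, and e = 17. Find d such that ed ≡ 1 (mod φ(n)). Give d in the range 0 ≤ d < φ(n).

φ(n) = (p−1)(q−1) = 36·228 = 8208.
Need d with 17·d ≡ 1 (mod 8208). Apply the extended Euclidean algorithm:
8208 = 482·17 + 14
17 = 1·14 + 3
14 = 4·3 + 2
3 = 1·2 + 1
2 = 2·1 + 0
Back-substitute:
1 = 3 − 2
1 = −14 + 5·3
1 = 5·17 − 6·14
1 = −6·8208 + 2897·17
So 17·2897 ≡ 1 (mod 8208), hence d = 2897.

2897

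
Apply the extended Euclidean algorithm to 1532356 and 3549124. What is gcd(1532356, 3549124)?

4

Euclidean algorithm:
3549124 = 2*1532356 + 484412
1532356 = 3*484412 + 79120
484412 = 6*79120 + 9692
79120 = 8*9692 + 1584
9692 = 6*1584 + 188
1584 = 8*188 + 80
188 = 2*80 + 28
80 = 2*28 + 24
28 = 1*24 + 4
24 = 6*4 + 0
gcd(1532356, 3549124) = 4.
Back-substituting:
4 = 28 − 24
4 = −80 + 3·28
4 = 3·188 − 7·80
4 = −7·1584 + 59·188
4 = 59·9692 − 361·1584
4 = −361·79120 + 2947·9692
4 = 2947·484412 − 18043·79120
4 = −18043·1532356 + 57076·484412
4 = 57076·3549124 − 132195·1532356
So 4 = (57076)·3549124 + (-132195)·1532356.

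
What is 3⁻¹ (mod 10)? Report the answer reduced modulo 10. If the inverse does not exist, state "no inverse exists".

7

Run Euclid on (10, 3):
10 = 3×3 + 1
3 = 3×1 + 0
The gcd is 1. Working backward:
1 = 10 − 3·3
Hence 3⁻¹ ≡ -3 ≡ 7 (mod 10).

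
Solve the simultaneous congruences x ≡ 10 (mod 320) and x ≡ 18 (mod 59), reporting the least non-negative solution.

Write x = 10 + 320·k. Then 320·k ≡ 18 − 10 ≡ 8 (mod 59).
Need 320⁻¹ mod 59. Extended Euclid on (59, 25):
59 = 2·25 + 9
25 = 2·9 + 7
9 = 1·7 + 2
7 = 3·2 + 1
2 = 2·1 + 0
Back-substitute:
1 = 7 − 3·2
1 = −3·9 + 4·7
1 = 4·25 − 11·9
1 = −11·59 + 26·25
320⁻¹ ≡ 26 (mod 59), so k ≡ 26·8 ≡ 31 (mod 59).
x = 10 + 320·31 = 9930.

9930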